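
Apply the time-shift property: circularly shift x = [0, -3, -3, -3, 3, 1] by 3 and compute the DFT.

Time shift by 3: X_shifted[k] = ω_6^(3k) · X[k]
Shifted x = [-3, 3, 1, 0, -3, -3]

DFT(x[n-3]) = [-5, -2.0000-8.6603i, -2.0000-1.7321i, -5, -2.0000+1.7321i, -2.0000+8.6603i]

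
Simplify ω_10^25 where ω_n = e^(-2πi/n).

Since ω_10^10 = 1, powers reduce modulo 10.
25 mod 10 = 5
So ω_10^25 = ω_10^5 = e^(-2πi·5/10)

ω_10^25 = ω_10^5 = -1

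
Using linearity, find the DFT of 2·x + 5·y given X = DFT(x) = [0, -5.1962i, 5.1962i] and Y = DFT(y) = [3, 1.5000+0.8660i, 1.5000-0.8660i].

By linearity: DFT(2x + 5y) = 2·DFT(x) + 5·DFT(y)
= 2·[0, -5.1962i, 5.1962i] + 5·[3, 1.5000+0.8660i, 1.5000-0.8660i]

Computing element-wise:
Z[0] = 2·(0) + 5·(3) = 15
Z[1] = 2·(-5.1962i) + 5·(1.5000+0.8660i) = 7.5000-6.0624i
Z[2] = 2·(5.1962i) + 5·(1.5000-0.8660i) = 7.5000+6.0624i

DFT(2x + 5y) = 2·X + 5·Y = [15, 7.5000-6.0624i, 7.5000+6.0624i]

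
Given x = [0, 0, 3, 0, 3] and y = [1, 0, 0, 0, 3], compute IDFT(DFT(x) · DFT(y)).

(x ⊛ y)[n] = Σ(m=0 to 4) x[m] · y[(n-m) mod 5]

Computing each output sample:
(x ⊛ y)[0] = 0
(x ⊛ y)[1] = 9
(x ⊛ y)[2] = 3
(x ⊛ y)[3] = 9
(x ⊛ y)[4] = 3

x ⊛ y = [0, 9, 3, 9, 3]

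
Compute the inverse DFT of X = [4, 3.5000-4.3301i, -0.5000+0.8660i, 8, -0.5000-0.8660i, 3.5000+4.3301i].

x[n] = (1/6) Σ(k=0 to 5) X[k] · e^(2πikn/6)

Computing each x[n]:
x[0] = 3
x[1] = 1
x[2] = 3
x[3] = -2
x[4] = 0
x[5] = -1

x = [3, 1, 3, -2, 0, -1]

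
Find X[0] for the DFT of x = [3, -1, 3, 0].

X[0] = Σ(n=0 to 3) x[n] · ω_4^0 = Σ x[n]
= (3) + (-1) + (3) + (0)

X[0] = 5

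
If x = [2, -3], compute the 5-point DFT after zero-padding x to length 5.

Original 2-point DFT: [-1, 5]
Zero-padded 5-point DFT provides frequency interpolation.

DFT_5([x, 0, ...]) = [-1, 1.0729+2.8532i, 4.4271+1.7634i, 4.4271-1.7634i, 1.0729-2.8532i]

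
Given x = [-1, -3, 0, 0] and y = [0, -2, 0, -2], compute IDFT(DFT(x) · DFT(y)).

(x ⊛ y)[n] = Σ(m=0 to 3) x[m] · y[(n-m) mod 4]

Computing each output sample:
(x ⊛ y)[0] = 6
(x ⊛ y)[1] = 2
(x ⊛ y)[2] = 6
(x ⊛ y)[3] = 2

x ⊛ y = [6, 2, 6, 2]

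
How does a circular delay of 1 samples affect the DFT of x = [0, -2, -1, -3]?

Time shift by 1: X_shifted[k] = ω_4^(1k) · X[k]
Shifted x = [-3, 0, -2, -1]

DFT(x[n-1]) = [-6, -1-1i, -4, -1+1i]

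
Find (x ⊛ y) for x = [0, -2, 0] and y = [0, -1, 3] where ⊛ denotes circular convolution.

(x ⊛ y)[n] = Σ(m=0 to 2) x[m] · y[(n-m) mod 3]

Computing each output sample:
(x ⊛ y)[0] = -6
(x ⊛ y)[1] = 0
(x ⊛ y)[2] = 2

x ⊛ y = [-6, 0, 2]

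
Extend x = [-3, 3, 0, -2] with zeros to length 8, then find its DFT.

Original 4-point DFT: [-2, -3-5i, -4, -3+5i]
Zero-padded 8-point DFT provides frequency interpolation.

DFT_8([x, 0, ...]) = [-2, 0.5355-0.7071i, -3-5i, -6.5355-0.7071i, -4, -6.5355+0.7071i, -3+5i, 0.5355+0.7071i]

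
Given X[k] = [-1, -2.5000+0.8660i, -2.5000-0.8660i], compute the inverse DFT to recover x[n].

x[n] = (1/3) Σ(k=0 to 2) X[k] · e^(2πikn/3)

Computing each x[n]:
x[0] = -2
x[1] = 0
x[2] = 1

x = [-2, 0, 1]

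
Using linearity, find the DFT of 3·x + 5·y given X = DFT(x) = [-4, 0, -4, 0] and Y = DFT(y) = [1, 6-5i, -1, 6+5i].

By linearity: DFT(3x + 5y) = 3·DFT(x) + 5·DFT(y)
= 3·[-4, 0, -4, 0] + 5·[1, 6-5i, -1, 6+5i]

Computing element-wise:
Z[0] = 3·(-4) + 5·(1) = -7
Z[1] = 3·(0) + 5·(6-5i) = 30-25i
Z[2] = 3·(-4) + 5·(-1) = -17
Z[3] = 3·(0) + 5·(6+5i) = 30+25i

DFT(3x + 5y) = 3·X + 5·Y = [-7, 30-25i, -17, 30+25i]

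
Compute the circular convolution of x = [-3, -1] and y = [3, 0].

(x ⊛ y)[n] = Σ(m=0 to 1) x[m] · y[(n-m) mod 2]

Computing each output sample:
(x ⊛ y)[0] = -9
(x ⊛ y)[1] = -3

x ⊛ y = [-9, -3]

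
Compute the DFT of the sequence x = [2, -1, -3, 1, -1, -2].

X[k] = Σ(n=0 to 5) x[n] · ω_6^(nk)
where ω_6 = e^(-2πi/6)

Computing each X[k]:
X[0] = -4
X[1] = 1.5000+0.8660i
X[2] = 6.5000-2.5981i
X[3] = 0
X[4] = 6.5000+2.5981i
X[5] = 1.5000-0.8660i

X = [-4, 1.5000+0.8660i, 6.5000-2.5981i, 0, 6.5000+2.5981i, 1.5000-0.8660i]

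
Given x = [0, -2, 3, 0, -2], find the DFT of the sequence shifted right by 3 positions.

Time shift by 3: X_shifted[k] = ω_5^(3k) · X[k]
Shifted x = [3, 0, -2, 0, -2]

DFT(x[n-3]) = [-1, 4.0000-0.7265i, 4.0000-3.0777i, 4.0000+3.0777i, 4.0000+0.7265i]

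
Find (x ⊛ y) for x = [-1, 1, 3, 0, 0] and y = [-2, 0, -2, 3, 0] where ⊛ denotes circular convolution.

(x ⊛ y)[n] = Σ(m=0 to 4) x[m] · y[(n-m) mod 5]

Computing each output sample:
(x ⊛ y)[0] = 11
(x ⊛ y)[1] = -2
(x ⊛ y)[2] = -4
(x ⊛ y)[3] = -5
(x ⊛ y)[4] = -3

x ⊛ y = [11, -2, -4, -5, -3]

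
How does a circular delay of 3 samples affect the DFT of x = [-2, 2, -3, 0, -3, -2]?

Time shift by 3: X_shifted[k] = ω_6^(3k) · X[k]
Shifted x = [0, -3, -2, -2, 2, -3]

DFT(x[n-3]) = [-8, -1.0000+3.4641i, 1.0000-3.4641i, 8, 1.0000+3.4641i, -1.0000-3.4641i]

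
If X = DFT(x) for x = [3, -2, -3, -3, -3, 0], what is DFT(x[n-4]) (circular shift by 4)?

Time shift by 4: X_shifted[k] = ω_6^(4k) · X[k]
Shifted x = [-3, -3, -3, 0, 3, -2]

DFT(x[n-4]) = [-8, -5.5000+6.0622i, -0.5000-4.3301i, 2, -0.5000+4.3301i, -5.5000-6.0622i]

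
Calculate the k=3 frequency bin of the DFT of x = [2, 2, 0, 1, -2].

X[3] = Σ(n=0 to 4) x[n] · ω_5^(3n) where ω_5 = e^(-2πi/5)
= (2)·ω_5^0 + (2)·ω_5^3 + (0)·ω_5^6 + (1)·ω_5^9 + (-2)·ω_5^12

X[3] = 2.3090+3.3022i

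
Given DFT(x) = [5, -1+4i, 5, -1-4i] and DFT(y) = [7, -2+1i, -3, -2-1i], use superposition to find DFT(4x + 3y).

By linearity: DFT(4x + 3y) = 4·DFT(x) + 3·DFT(y)
= 4·[5, -1+4i, 5, -1-4i] + 3·[7, -2+1i, -3, -2-1i]

Computing element-wise:
Z[0] = 4·(5) + 3·(7) = 41
Z[1] = 4·(-1+4i) + 3·(-2+1i) = -10+19i
Z[2] = 4·(5) + 3·(-3) = 11
Z[3] = 4·(-1-4i) + 3·(-2-1i) = -10-19i

DFT(4x + 3y) = 4·X + 3·Y = [41, -10+19i, 11, -10-19i]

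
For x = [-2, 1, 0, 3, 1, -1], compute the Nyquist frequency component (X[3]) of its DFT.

X[3] = Σ(n=0 to 5) x[n] · ω_6^(3n) where ω_6 = e^(-2πi/6)
= (-2)·ω_6^0 + (1)·ω_6^3 + (0)·ω_6^6 + (3)·ω_6^9 + (1)·ω_6^12 + (-1)·ω_6^15

X[3] = -4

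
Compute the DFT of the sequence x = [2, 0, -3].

X[k] = Σ(n=0 to 2) x[n] · ω_3^(nk)
where ω_3 = e^(-2πi/3)

Computing each X[k]:
X[0] = -1
X[1] = 3.5000-2.5981i
X[2] = 3.5000+2.5981i

X = [-1, 3.5000-2.5981i, 3.5000+2.5981i]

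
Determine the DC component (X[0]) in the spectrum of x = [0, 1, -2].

X[0] = Σ(n=0 to 2) x[n] · ω_3^0 = Σ x[n]
= (0) + (1) + (-2)

X[0] = -1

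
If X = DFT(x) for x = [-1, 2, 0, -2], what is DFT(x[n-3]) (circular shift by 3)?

Time shift by 3: X_shifted[k] = ω_4^(3k) · X[k]
Shifted x = [2, 0, -2, -1]

DFT(x[n-3]) = [-1, 4-1i, 1, 4+1i]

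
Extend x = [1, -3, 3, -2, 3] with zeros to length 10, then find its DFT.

Original 5-point DFT: [2, 0.1910+2.7674i, 1.3090+8.2820i, 1.3090-8.2820i, 0.1910-2.7674i]
Zero-padded 10-point DFT provides frequency interpolation.

DFT_10([x, 0, ...]) = [2, -2.3090-0.9511i, 0.1910+2.7674i, -1.1910+0.5878i, 1.3090+8.2820i, 12, 1.3090-8.2820i, -1.1910-0.5878i, 0.1910-2.7674i, -2.3090+0.9511i]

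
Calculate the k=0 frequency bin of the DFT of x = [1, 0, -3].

X[0] = Σ(n=0 to 2) x[n] · ω_3^0 = Σ x[n]
= (1) + (0) + (-3)

X[0] = -2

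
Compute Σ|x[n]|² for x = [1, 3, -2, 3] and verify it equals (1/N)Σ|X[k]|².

Time domain:
Σ|x[n]|² = |1|² + |3|² + |-2|² + |3|² = 23.0000

Frequency domain:
(1/4)Σ|X[k]|² = (1/4)(|5|² + |3|² + |-7|² + |3|²) = (1/4)·92.0000 = 23.0000

Both sides agree, confirming Parseval's theorem.

Σ|x[n]|² = (1/N)Σ|X[k]|² = 23.0000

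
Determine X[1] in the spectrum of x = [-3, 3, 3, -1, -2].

X[1] = Σ(n=0 to 4) x[n] · ω_5^(1n) where ω_5 = e^(-2πi/5)
= (-3)·ω_5^0 + (3)·ω_5^1 + (3)·ω_5^2 + (-1)·ω_5^3 + (-2)·ω_5^4

X[1] = -4.3090-7.1064i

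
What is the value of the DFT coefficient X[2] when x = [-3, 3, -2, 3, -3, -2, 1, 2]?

X[2] = Σ(n=0 to 7) x[n] · ω_8^(2n) where ω_8 = e^(-2πi/8)
= (-3)·ω_8^0 + (3)·ω_8^2 + (-2)·ω_8^4 + (3)·ω_8^6 + (-3)·ω_8^8 + (-2)·ω_8^10 + (1)·ω_8^12 + (2)·ω_8^14

X[2] = -5+4i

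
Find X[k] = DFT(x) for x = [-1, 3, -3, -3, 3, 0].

X[k] = Σ(n=0 to 5) x[n] · ω_6^(nk)
where ω_6 = e^(-2πi/6)

Computing each X[k]:
X[0] = -1
X[1] = 3.5000+2.5981i
X[2] = -5.5000-7.7942i
X[3] = -1
X[4] = -5.5000+7.7942i
X[5] = 3.5000-2.5981i

X = [-1, 3.5000+2.5981i, -5.5000-7.7942i, -1, -5.5000+7.7942i, 3.5000-2.5981i]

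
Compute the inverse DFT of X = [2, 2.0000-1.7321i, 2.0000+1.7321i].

x[n] = (1/3) Σ(k=0 to 2) X[k] · e^(2πikn/3)

Computing each x[n]:
x[0] = 2
x[1] = 1
x[2] = -1

x = [2, 1, -1]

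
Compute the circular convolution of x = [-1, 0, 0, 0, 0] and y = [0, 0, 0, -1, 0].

(x ⊛ y)[n] = Σ(m=0 to 4) x[m] · y[(n-m) mod 5]

Computing each output sample:
(x ⊛ y)[0] = 0
(x ⊛ y)[1] = 0
(x ⊛ y)[2] = 0
(x ⊛ y)[3] = 1
(x ⊛ y)[4] = 0

x ⊛ y = [0, 0, 0, 1, 0]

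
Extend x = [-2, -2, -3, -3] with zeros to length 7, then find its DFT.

Original 4-point DFT: [-10, 1-1i, 0, 1+1i]
Zero-padded 7-point DFT provides frequency interpolation.

DFT_7([x, 0, ...]) = [-10, 0.1235+5.7901i, -0.7225-1.6973i, -1.4010+1.4471i, -1.4010-1.4471i, -0.7225+1.6973i, 0.1235-5.7901i]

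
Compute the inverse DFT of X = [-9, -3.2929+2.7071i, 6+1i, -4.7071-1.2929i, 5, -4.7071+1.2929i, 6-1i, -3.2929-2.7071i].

x[n] = (1/8) Σ(k=0 to 7) X[k] · e^(2πikn/8)

Computing each x[n]:
x[0] = -1
x[1] = -2
x[2] = -3
x[3] = -2
x[4] = 3
x[5] = -2
x[6] = -1
x[7] = -1

x = [-1, -2, -3, -2, 3, -2, -1, -1]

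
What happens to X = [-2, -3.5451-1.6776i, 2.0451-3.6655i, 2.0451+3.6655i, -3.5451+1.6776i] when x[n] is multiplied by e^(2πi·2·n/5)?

Modulation property: DFT(ω_5^(-2n)·x[n]) = X[(k-2) mod 5], so circularly shift X by 2 positions.

X[k-2] = [2.0451+3.6655i, -3.5451+1.6776i, -2, -3.5451-1.6776i, 2.0451-3.6655i]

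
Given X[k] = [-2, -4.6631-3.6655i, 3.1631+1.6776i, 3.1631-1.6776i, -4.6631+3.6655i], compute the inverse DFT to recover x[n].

x[n] = (1/5) Σ(k=0 to 4) X[k] · e^(2πikn/5)

Computing each x[n]:
x[0] = -1
x[1] = -1
x[2] = 3
x[3] = 0
x[4] = -3

x = [-1, -1, 3, 0, -3]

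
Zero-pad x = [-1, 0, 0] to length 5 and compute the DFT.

Original 3-point DFT: [-1, -1, -1]
Zero-padded 5-point DFT provides frequency interpolation.

DFT_5([x, 0, ...]) = [-1, -1, -1, -1, -1]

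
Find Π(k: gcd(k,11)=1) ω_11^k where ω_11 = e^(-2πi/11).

The primitive 11th roots of unity are ω_11^k for k coprime to 11: k ∈ {1, 2, 3, 4, 5, 6, 7, 8, 9, 10}
Their product equals the constant term of the cyclotomic polynomial Φ_11(x) up to sign.
For n ≥ 3, the product of all primitive nth roots of unity is 1. (For n=1 it is 1; for n=2 it is -1.)

1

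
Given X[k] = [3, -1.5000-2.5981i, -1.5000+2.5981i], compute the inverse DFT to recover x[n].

x[n] = (1/3) Σ(k=0 to 2) X[k] · e^(2πikn/3)

Computing each x[n]:
x[0] = 0
x[1] = 3
x[2] = 0

x = [0, 3, 0]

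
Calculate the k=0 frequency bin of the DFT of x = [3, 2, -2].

X[0] = Σ(n=0 to 2) x[n] · ω_3^0 = Σ x[n]
= (3) + (2) + (-2)

X[0] = 3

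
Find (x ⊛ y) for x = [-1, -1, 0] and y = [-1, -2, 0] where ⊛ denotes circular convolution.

(x ⊛ y)[n] = Σ(m=0 to 2) x[m] · y[(n-m) mod 3]

Computing each output sample:
(x ⊛ y)[0] = 1
(x ⊛ y)[1] = 3
(x ⊛ y)[2] = 2

x ⊛ y = [1, 3, 2]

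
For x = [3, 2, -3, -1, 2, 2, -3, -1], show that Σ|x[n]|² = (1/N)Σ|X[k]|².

Time domain:
Σ|x[n]|² = |3|² + |2|² + |-3|² + |-1|² + |2|² + |2|² + |-3|² + |-1|² = 41.0000

Frequency domain:
(1/8)Σ|X[k]|² = (1/8)(|1|² + |1|² + |11-6i|² + |1|² + |-3|² + |1|² + |11+6i|² + |1|²) = (1/8)·328.0000 = 41.0000

Both sides agree, confirming Parseval's theorem.

Σ|x[n]|² = (1/N)Σ|X[k]|² = 41.0000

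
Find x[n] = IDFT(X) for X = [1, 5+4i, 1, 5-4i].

x[n] = (1/4) Σ(k=0 to 3) X[k] · e^(2πikn/4)

Computing each x[n]:
x[0] = 3
x[1] = -2
x[2] = -2
x[3] = 2

x = [3, -2, -2, 2]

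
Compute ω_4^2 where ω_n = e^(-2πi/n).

ω_4^2 = e^(-2πi·2/4)
= cos(-2π·2/4) + i·sin(-2π·2/4)
= cos(-4π/4) + i·sin(-4π/4)

ω_4^2 = cos(-4π/4) + i·sin(-4π/4) = -1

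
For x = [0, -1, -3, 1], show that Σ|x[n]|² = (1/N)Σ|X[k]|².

Time domain:
Σ|x[n]|² = |0|² + |-1|² + |-3|² + |1|² = 11.0000

Frequency domain:
(1/4)Σ|X[k]|² = (1/4)(|-3|² + |3+2i|² + |-3|² + |3-2i|²) = (1/4)·44.0000 = 11.0000

Both sides agree, confirming Parseval's theorem.

Σ|x[n]|² = (1/N)Σ|X[k]|² = 11.0000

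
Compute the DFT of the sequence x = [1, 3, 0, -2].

X[k] = Σ(n=0 to 3) x[n] · ω_4^(nk)
where ω_4 = e^(-2πi/4)

Computing each X[k]:
X[0] = 2
X[1] = 1-5i
X[2] = 0
X[3] = 1+5i

X = [2, 1-5i, 0, 1+5i]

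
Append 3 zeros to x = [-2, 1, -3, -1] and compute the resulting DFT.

Original 4-point DFT: [-5, 1-2i, -5, 1+2i]
Zero-padded 7-point DFT provides frequency interpolation.

DFT_7([x, 0, ...]) = [-5, 0.1920+2.5768i, -0.1431-3.0584i, -4.5489-1.8045i, -4.5489+1.8045i, -0.1431+3.0584i, 0.1920-2.5768i]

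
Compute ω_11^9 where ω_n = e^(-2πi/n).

ω_11^9 = e^(-2πi·9/11)
= cos(-2π·9/11) + i·sin(-2π·9/11)
= cos(-18π/11) + i·sin(-18π/11)

ω_11^9 = cos(-18π/11) + i·sin(-18π/11) = 0.4154+0.9096i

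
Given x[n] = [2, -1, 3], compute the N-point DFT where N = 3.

X[k] = Σ(n=0 to 2) x[n] · ω_3^(nk)
where ω_3 = e^(-2πi/3)

Computing each X[k]:
X[0] = 4
X[1] = 1.0000+3.4641i
X[2] = 1.0000-3.4641i

X = [4, 1.0000+3.4641i, 1.0000-3.4641i]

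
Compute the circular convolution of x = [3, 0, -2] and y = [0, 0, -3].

(x ⊛ y)[n] = Σ(m=0 to 2) x[m] · y[(n-m) mod 3]

Computing each output sample:
(x ⊛ y)[0] = 0
(x ⊛ y)[1] = 6
(x ⊛ y)[2] = -9

x ⊛ y = [0, 6, -9]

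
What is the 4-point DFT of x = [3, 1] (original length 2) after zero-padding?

Original 2-point DFT: [4, 2]
Zero-padded 4-point DFT provides frequency interpolation.

DFT_4([x, 0, ...]) = [4, 3-1i, 2, 3+1i]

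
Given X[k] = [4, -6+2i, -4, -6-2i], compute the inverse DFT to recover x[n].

x[n] = (1/4) Σ(k=0 to 3) X[k] · e^(2πikn/4)

Computing each x[n]:
x[0] = -3
x[1] = 1
x[2] = 3
x[3] = 3

x = [-3, 1, 3, 3]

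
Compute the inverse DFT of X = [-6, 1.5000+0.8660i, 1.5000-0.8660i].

x[n] = (1/3) Σ(k=0 to 2) X[k] · e^(2πikn/3)

Computing each x[n]:
x[0] = -1
x[1] = -3
x[2] = -2

x = [-1, -3, -2]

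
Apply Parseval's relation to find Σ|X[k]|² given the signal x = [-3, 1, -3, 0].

Parseval: Σ|x[n]|² = (1/N)Σ|X[k]|², so Σ|X[k]|² = N·Σ|x[n]|² = 4·19.0000

Σ|X[k]|² = N·Σ|x[n]|² = 4·19.0000 = 76.0000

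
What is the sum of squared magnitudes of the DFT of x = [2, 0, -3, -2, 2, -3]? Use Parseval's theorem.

Parseval: Σ|x[n]|² = (1/N)Σ|X[k]|², so Σ|X[k]|² = N·Σ|x[n]|² = 6·30.0000

Σ|X[k]|² = N·Σ|x[n]|² = 6·30.0000 = 180.0000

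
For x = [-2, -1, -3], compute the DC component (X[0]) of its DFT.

X[0] = Σ(n=0 to 2) x[n] · ω_3^0 = Σ x[n]
= (-2) + (-1) + (-3)

X[0] = -6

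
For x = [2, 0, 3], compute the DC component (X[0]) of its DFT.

X[0] = Σ(n=0 to 2) x[n] · ω_3^0 = Σ x[n]
= (2) + (0) + (3)

X[0] = 5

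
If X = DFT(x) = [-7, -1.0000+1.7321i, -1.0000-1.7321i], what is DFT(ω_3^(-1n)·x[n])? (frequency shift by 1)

Modulation property: DFT(ω_3^(-1n)·x[n]) = X[(k-1) mod 3], so circularly shift X by 1 positions.

X[k-1] = [-1.0000-1.7321i, -7, -1.0000+1.7321i]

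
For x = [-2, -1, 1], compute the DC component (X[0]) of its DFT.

X[0] = Σ(n=0 to 2) x[n] · ω_3^0 = Σ x[n]
= (-2) + (-1) + (1)

X[0] = -2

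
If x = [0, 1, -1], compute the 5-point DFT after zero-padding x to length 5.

Original 3-point DFT: [0, -1.7321i, 1.7321i]
Zero-padded 5-point DFT provides frequency interpolation.

DFT_5([x, 0, ...]) = [0, 1.1180-0.3633i, -1.1180-1.5388i, -1.1180+1.5388i, 1.1180+0.3633i]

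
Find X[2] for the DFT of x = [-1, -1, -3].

X[2] = Σ(n=0 to 2) x[n] · ω_3^(2n) where ω_3 = e^(-2πi/3)
= (-1)·ω_3^0 + (-1)·ω_3^2 + (-3)·ω_3^4

X[2] = 1.0000+1.7321i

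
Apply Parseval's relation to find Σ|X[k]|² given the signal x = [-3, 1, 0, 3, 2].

Parseval: Σ|x[n]|² = (1/N)Σ|X[k]|², so Σ|X[k]|² = N·Σ|x[n]|² = 5·23.0000

Σ|X[k]|² = N·Σ|x[n]|² = 5·23.0000 = 115.0000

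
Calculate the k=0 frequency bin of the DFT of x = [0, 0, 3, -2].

X[0] = Σ(n=0 to 3) x[n] · ω_4^0 = Σ x[n]
= (0) + (0) + (3) + (-2)

X[0] = 1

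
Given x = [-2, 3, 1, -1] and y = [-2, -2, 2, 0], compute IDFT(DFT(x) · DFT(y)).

(x ⊛ y)[n] = Σ(m=0 to 3) x[m] · y[(n-m) mod 4]

Computing each output sample:
(x ⊛ y)[0] = 8
(x ⊛ y)[1] = -4
(x ⊛ y)[2] = -12
(x ⊛ y)[3] = 6

x ⊛ y = [8, -4, -12, 6]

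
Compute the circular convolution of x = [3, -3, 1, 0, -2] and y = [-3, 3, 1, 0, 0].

(x ⊛ y)[n] = Σ(m=0 to 4) x[m] · y[(n-m) mod 5]

Computing each output sample:
(x ⊛ y)[0] = -15
(x ⊛ y)[1] = 16
(x ⊛ y)[2] = -9
(x ⊛ y)[3] = 0
(x ⊛ y)[4] = 7

x ⊛ y = [-15, 16, -9, 0, 7]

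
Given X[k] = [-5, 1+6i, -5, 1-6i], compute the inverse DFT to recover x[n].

x[n] = (1/4) Σ(k=0 to 3) X[k] · e^(2πikn/4)

Computing each x[n]:
x[0] = -2
x[1] = -3
x[2] = -3
x[3] = 3

x = [-2, -3, -3, 3]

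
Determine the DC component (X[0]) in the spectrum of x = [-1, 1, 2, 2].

X[0] = Σ(n=0 to 3) x[n] · ω_4^0 = Σ x[n]
= (-1) + (1) + (2) + (2)

X[0] = 4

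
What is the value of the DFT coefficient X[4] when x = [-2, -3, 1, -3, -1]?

X[4] = Σ(n=0 to 4) x[n] · ω_5^(4n) where ω_5 = e^(-2πi/5)
= (-2)·ω_5^0 + (-3)·ω_5^4 + (1)·ω_5^8 + (-3)·ω_5^12 + (-1)·ω_5^16

X[4] = -1.6180+0.4490i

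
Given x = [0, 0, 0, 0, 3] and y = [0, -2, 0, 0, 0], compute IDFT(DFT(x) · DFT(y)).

(x ⊛ y)[n] = Σ(m=0 to 4) x[m] · y[(n-m) mod 5]

Computing each output sample:
(x ⊛ y)[0] = -6
(x ⊛ y)[1] = 0
(x ⊛ y)[2] = 0
(x ⊛ y)[3] = 0
(x ⊛ y)[4] = 0

x ⊛ y = [-6, 0, 0, 0, 0]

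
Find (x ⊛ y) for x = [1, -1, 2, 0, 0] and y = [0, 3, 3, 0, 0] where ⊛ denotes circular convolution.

(x ⊛ y)[n] = Σ(m=0 to 4) x[m] · y[(n-m) mod 5]

Computing each output sample:
(x ⊛ y)[0] = 0
(x ⊛ y)[1] = 3
(x ⊛ y)[2] = 0
(x ⊛ y)[3] = 3
(x ⊛ y)[4] = 6

x ⊛ y = [0, 3, 0, 3, 6]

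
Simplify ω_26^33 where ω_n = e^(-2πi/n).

Since ω_26^26 = 1, powers reduce modulo 26.
33 mod 26 = 7
So ω_26^33 = ω_26^7 = e^(-2πi·7/26)

ω_26^33 = ω_26^7 = -0.1205-0.9927i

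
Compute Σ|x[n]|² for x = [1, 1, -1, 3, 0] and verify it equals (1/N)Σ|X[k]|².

Time domain:
Σ|x[n]|² = |1|² + |1|² + |-1|² + |3|² + |0|² = 12.0000

Frequency domain:
(1/5)Σ|X[k]|² = (1/5)(|4|² + |-0.3090+1.4001i|² + |0.8090-4.3920i|² + |0.8090+4.3920i|² + |-0.3090-1.4001i|²) = (1/5)·60.0000 = 12.0000

Both sides agree, confirming Parseval's theorem.

Σ|x[n]|² = (1/N)Σ|X[k]|² = 12.0000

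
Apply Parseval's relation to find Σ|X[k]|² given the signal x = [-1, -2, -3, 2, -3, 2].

Parseval: Σ|x[n]|² = (1/N)Σ|X[k]|², so Σ|X[k]|² = N·Σ|x[n]|² = 6·31.0000

Σ|X[k]|² = N·Σ|x[n]|² = 6·31.0000 = 186.0000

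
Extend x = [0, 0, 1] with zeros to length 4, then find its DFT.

Original 3-point DFT: [1, -0.5000+0.8660i, -0.5000-0.8660i]
Zero-padded 4-point DFT provides frequency interpolation.

DFT_4([x, 0, ...]) = [1, -1, 1, -1]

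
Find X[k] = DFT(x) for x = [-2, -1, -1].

X[k] = Σ(n=0 to 2) x[n] · ω_3^(nk)
where ω_3 = e^(-2πi/3)

Computing each X[k]:
X[0] = -4
X[1] = -1
X[2] = -1

X = [-4, -1, -1]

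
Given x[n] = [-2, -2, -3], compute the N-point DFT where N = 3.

X[k] = Σ(n=0 to 2) x[n] · ω_3^(nk)
where ω_3 = e^(-2πi/3)

Computing each X[k]:
X[0] = -7
X[1] = 0.5000-0.8660i
X[2] = 0.5000+0.8660i

X = [-7, 0.5000-0.8660i, 0.5000+0.8660i]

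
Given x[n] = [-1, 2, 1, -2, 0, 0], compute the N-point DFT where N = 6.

X[k] = Σ(n=0 to 5) x[n] · ω_6^(nk)
where ω_6 = e^(-2πi/6)

Computing each X[k]:
X[0] = 0
X[1] = 1.5000-2.5981i
X[2] = -4.5000-0.8660i
X[3] = 0
X[4] = -4.5000+0.8660i
X[5] = 1.5000+2.5981i

X = [0, 1.5000-2.5981i, -4.5000-0.8660i, 0, -4.5000+0.8660i, 1.5000+2.5981i]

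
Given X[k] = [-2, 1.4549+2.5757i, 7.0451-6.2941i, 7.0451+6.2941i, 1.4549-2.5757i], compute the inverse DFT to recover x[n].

x[n] = (1/5) Σ(k=0 to 4) X[k] · e^(2πikn/5)

Computing each x[n]:
x[0] = 3
x[1] = -2
x[2] = -3
x[3] = 3
x[4] = -3

x = [3, -2, -3, 3, -3]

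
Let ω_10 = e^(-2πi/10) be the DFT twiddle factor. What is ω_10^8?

ω_10^8 = e^(-2πi·8/10)
= cos(-2π·8/10) + i·sin(-2π·8/10)
= cos(-16π/10) + i·sin(-16π/10)

ω_10^8 = cos(-16π/10) + i·sin(-16π/10) = 0.3090+0.9511i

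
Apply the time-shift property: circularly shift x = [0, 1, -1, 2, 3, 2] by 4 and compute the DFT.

Time shift by 4: X_shifted[k] = ω_6^(4k) · X[k]
Shifted x = [-1, 2, 3, 2, 0, 1]

DFT(x[n-4]) = [7, -3.0000-3.4641i, -2.0000+1.7321i, -3, -2.0000-1.7321i, -3.0000+3.4641i]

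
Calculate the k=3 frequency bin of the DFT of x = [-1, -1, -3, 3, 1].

X[3] = Σ(n=0 to 4) x[n] · ω_5^(3n) where ω_5 = e^(-2πi/5)
= (-1)·ω_5^0 + (-1)·ω_5^3 + (-3)·ω_5^6 + (3)·ω_5^9 + (1)·ω_5^12

X[3] = -1.0000+4.5308i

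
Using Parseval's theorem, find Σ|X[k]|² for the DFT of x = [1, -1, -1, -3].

Parseval: Σ|x[n]|² = (1/N)Σ|X[k]|², so Σ|X[k]|² = N·Σ|x[n]|² = 4·12.0000

Σ|X[k]|² = N·Σ|x[n]|² = 4·12.0000 = 48.0000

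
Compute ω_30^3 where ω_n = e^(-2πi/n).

ω_30^3 = e^(-2πi·3/30)
= cos(-2π·3/30) + i·sin(-2π·3/30)
= cos(-6π/30) + i·sin(-6π/30)

ω_30^3 = cos(-6π/30) + i·sin(-6π/30) = 0.8090-0.5878i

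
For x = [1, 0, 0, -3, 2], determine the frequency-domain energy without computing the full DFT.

Parseval: Σ|x[n]|² = (1/N)Σ|X[k]|², so Σ|X[k]|² = N·Σ|x[n]|² = 5·14.0000

Σ|X[k]|² = N·Σ|x[n]|² = 5·14.0000 = 70.0000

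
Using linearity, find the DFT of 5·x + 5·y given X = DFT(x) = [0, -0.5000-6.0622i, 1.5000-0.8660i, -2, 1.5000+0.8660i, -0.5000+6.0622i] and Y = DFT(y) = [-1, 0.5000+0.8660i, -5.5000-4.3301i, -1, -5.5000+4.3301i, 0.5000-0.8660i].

By linearity: DFT(5x + 5y) = 5·DFT(x) + 5·DFT(y)
= 5·[0, -0.5000-6.0622i, 1.5000-0.8660i, -2, 1.5000+0.8660i, -0.5000+6.0622i] + 5·[-1, 0.5000+0.8660i, -5.5000-4.3301i, -1, -5.5000+4.3301i, 0.5000-0.8660i]

Computing element-wise:
Z[0] = 5·(0) + 5·(-1) = -5
Z[1] = 5·(-0.5000-6.0622i) + 5·(0.5000+0.8660i) = -25.9810i
Z[2] = 5·(1.5000-0.8660i) + 5·(-5.5000-4.3301i) = -20.0000-25.9805i
Z[3] = 5·(-2) + 5·(-1) = -15
Z[4] = 5·(1.5000+0.8660i) + 5·(-5.5000+4.3301i) = -20.0000+25.9805i
Z[5] = 5·(-0.5000+6.0622i) + 5·(0.5000-0.8660i) = 25.9810i

DFT(5x + 5y) = 5·X + 5·Y = [-5, -25.9810i, -20.0000-25.9805i, -15, -20.0000+25.9805i, 25.9810i]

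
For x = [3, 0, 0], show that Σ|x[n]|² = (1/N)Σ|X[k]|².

Time domain:
Σ|x[n]|² = |3|² + |0|² + |0|² = 9.0000

Frequency domain:
(1/3)Σ|X[k]|² = (1/3)(|3|² + |3|² + |3|²) = (1/3)·27.0000 = 9.0000

Both sides agree, confirming Parseval's theorem.

Σ|x[n]|² = (1/N)Σ|X[k]|² = 9.0000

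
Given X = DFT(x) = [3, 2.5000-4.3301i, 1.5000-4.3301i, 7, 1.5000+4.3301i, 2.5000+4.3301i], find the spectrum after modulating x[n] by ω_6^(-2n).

Modulation property: DFT(ω_6^(-2n)·x[n]) = X[(k-2) mod 6], so circularly shift X by 2 positions.

X[k-2] = [1.5000+4.3301i, 2.5000+4.3301i, 3, 2.5000-4.3301i, 1.5000-4.3301i, 7]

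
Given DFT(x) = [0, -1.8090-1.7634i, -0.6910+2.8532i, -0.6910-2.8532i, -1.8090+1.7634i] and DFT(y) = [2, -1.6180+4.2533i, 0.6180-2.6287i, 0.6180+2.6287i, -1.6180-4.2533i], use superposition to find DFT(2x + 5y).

By linearity: DFT(2x + 5y) = 2·DFT(x) + 5·DFT(y)
= 2·[0, -1.8090-1.7634i, -0.6910+2.8532i, -0.6910-2.8532i, -1.8090+1.7634i] + 5·[2, -1.6180+4.2533i, 0.6180-2.6287i, 0.6180+2.6287i, -1.6180-4.2533i]

Computing element-wise:
Z[0] = 2·(0) + 5·(2) = 10
Z[1] = 2·(-1.8090-1.7634i) + 5·(-1.6180+4.2533i) = -11.7080+17.7397i
Z[2] = 2·(-0.6910+2.8532i) + 5·(0.6180-2.6287i) = 1.7080-7.4371i
Z[3] = 2·(-0.6910-2.8532i) + 5·(0.6180+2.6287i) = 1.7080+7.4371i
Z[4] = 2·(-1.8090+1.7634i) + 5·(-1.6180-4.2533i) = -11.7080-17.7397i

DFT(2x + 5y) = 2·X + 5·Y = [10, -11.7080+17.7397i, 1.7080-7.4371i, 1.7080+7.4371i, -11.7080-17.7397i]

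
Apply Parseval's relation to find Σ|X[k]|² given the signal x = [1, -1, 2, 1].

Parseval: Σ|x[n]|² = (1/N)Σ|X[k]|², so Σ|X[k]|² = N·Σ|x[n]|² = 4·7.0000

Σ|X[k]|² = N·Σ|x[n]|² = 4·7.0000 = 28.0000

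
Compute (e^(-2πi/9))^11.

Since ω_9^9 = 1, powers reduce modulo 9.
11 mod 9 = 2
So ω_9^11 = ω_9^2 = e^(-2πi·2/9)

ω_9^11 = ω_9^2 = 0.1736-0.9848i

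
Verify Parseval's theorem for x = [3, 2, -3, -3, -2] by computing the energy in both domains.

Time domain:
Σ|x[n]|² = |3|² + |2|² + |-3|² + |-3|² + |-2|² = 35.0000

Frequency domain:
(1/5)Σ|X[k]|² = (1/5)(|-3|² + |7.8541-3.8042i|² + |1.1459-2.3511i|² + |1.1459+2.3511i|² + |7.8541+3.8042i|²) = (1/5)·175.0000 = 35.0000

Both sides agree, confirming Parseval's theorem.

Σ|x[n]|² = (1/N)Σ|X[k]|² = 35.0000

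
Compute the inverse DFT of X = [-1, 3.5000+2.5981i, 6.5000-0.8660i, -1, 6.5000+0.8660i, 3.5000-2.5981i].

x[n] = (1/6) Σ(k=0 to 5) X[k] · e^(2πikn/6)

Computing each x[n]:
x[0] = 3
x[1] = -1
x[2] = -3
x[3] = 1
x[4] = -1
x[5] = 0

x = [3, -1, -3, 1, -1, 0]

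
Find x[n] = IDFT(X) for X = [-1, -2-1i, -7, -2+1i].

x[n] = (1/4) Σ(k=0 to 3) X[k] · e^(2πikn/4)

Computing each x[n]:
x[0] = -3
x[1] = 2
x[2] = -1
x[3] = 1

x = [-3, 2, -1, 1]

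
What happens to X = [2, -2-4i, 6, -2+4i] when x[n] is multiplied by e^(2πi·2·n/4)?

Modulation property: DFT(ω_4^(-2n)·x[n]) = X[(k-2) mod 4], so circularly shift X by 2 positions.

X[k-2] = [6, -2+4i, 2, -2-4i]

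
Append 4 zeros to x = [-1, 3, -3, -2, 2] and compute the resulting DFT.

Original 5-point DFT: [-1, 4.5902-0.3633i, -6.5902-1.5388i, -6.5902+1.5388i, 4.5902+0.3633i]
Zero-padded 9-point DFT provides frequency interpolation.

DFT_9([x, 0, ...]) = [-1, -0.1022+2.0741i, 4.8721-2.3748i, -4.0000-6.9282i, -4.7699+0.7472i, -4.7699-0.7472i, -4.0000+6.9282i, 4.8721+2.3748i, -0.1022-2.0741i]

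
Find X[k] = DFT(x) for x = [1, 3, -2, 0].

X[k] = Σ(n=0 to 3) x[n] · ω_4^(nk)
where ω_4 = e^(-2πi/4)

Computing each X[k]:
X[0] = 2
X[1] = 3-3i
X[2] = -4
X[3] = 3+3i

X = [2, 3-3i, -4, 3+3i]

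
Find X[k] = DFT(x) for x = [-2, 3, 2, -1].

X[k] = Σ(n=0 to 3) x[n] · ω_4^(nk)
where ω_4 = e^(-2πi/4)

Computing each X[k]:
X[0] = 2
X[1] = -4-4i
X[2] = -2
X[3] = -4+4i

X = [2, -4-4i, -2, -4+4i]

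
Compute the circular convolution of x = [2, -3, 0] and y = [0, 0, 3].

(x ⊛ y)[n] = Σ(m=0 to 2) x[m] · y[(n-m) mod 3]

Computing each output sample:
(x ⊛ y)[0] = -9
(x ⊛ y)[1] = 0
(x ⊛ y)[2] = 6

x ⊛ y = [-9, 0, 6]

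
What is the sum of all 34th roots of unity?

Sum of all nth roots of unity equals 0 for n > 1 (geometric series with r ≠ 1).

0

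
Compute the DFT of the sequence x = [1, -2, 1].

X[k] = Σ(n=0 to 2) x[n] · ω_3^(nk)
where ω_3 = e^(-2πi/3)

Computing each X[k]:
X[0] = 0
X[1] = 1.5000+2.5981i
X[2] = 1.5000-2.5981i

X = [0, 1.5000+2.5981i, 1.5000-2.5981i]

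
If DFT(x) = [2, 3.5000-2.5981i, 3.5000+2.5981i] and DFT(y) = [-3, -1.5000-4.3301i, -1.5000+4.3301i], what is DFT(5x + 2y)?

By linearity: DFT(5x + 2y) = 5·DFT(x) + 2·DFT(y)
= 5·[2, 3.5000-2.5981i, 3.5000+2.5981i] + 2·[-3, -1.5000-4.3301i, -1.5000+4.3301i]

Computing element-wise:
Z[0] = 5·(2) + 2·(-3) = 4
Z[1] = 5·(3.5000-2.5981i) + 2·(-1.5000-4.3301i) = 14.5000-21.6507i
Z[2] = 5·(3.5000+2.5981i) + 2·(-1.5000+4.3301i) = 14.5000+21.6507i

DFT(5x + 2y) = 5·X + 2·Y = [4, 14.5000-21.6507i, 14.5000+21.6507i]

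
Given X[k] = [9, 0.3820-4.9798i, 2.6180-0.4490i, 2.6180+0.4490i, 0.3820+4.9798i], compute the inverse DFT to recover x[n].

x[n] = (1/5) Σ(k=0 to 4) X[k] · e^(2πikn/5)

Computing each x[n]:
x[0] = 3
x[1] = 3
x[2] = 3
x[3] = 1
x[4] = -1

x = [3, 3, 3, 1, -1]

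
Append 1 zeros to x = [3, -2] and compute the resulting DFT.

Original 2-point DFT: [1, 5]
Zero-padded 3-point DFT provides frequency interpolation.

DFT_3([x, 0, ...]) = [1, 4.0000+1.7321i, 4.0000-1.7321i]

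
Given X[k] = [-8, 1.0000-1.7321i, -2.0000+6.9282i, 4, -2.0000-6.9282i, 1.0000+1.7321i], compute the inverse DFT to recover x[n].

x[n] = (1/6) Σ(k=0 to 5) X[k] · e^(2πikn/6)

Computing each x[n]:
x[0] = -1
x[1] = -3
x[2] = 2
x[3] = -3
x[4] = -3
x[5] = 0

x = [-1, -3, 2, -3, -3, 0]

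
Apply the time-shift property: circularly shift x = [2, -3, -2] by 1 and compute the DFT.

Time shift by 1: X_shifted[k] = ω_3^(1k) · X[k]
Shifted x = [-2, 2, -3]

DFT(x[n-1]) = [-3, -1.5000-4.3301i, -1.5000+4.3301i]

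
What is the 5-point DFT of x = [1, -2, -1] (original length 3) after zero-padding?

Original 3-point DFT: [-2, 2.5000+0.8660i, 2.5000-0.8660i]
Zero-padded 5-point DFT provides frequency interpolation.

DFT_5([x, 0, ...]) = [-2, 1.1910+2.4899i, 2.3090+0.2245i, 2.3090-0.2245i, 1.1910-2.4899i]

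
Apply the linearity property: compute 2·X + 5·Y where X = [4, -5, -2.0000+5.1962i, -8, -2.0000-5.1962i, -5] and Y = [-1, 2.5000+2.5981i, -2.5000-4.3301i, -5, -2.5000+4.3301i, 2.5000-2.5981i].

By linearity: DFT(2x + 5y) = 2·DFT(x) + 5·DFT(y)
= 2·[4, -5, -2.0000+5.1962i, -8, -2.0000-5.1962i, -5] + 5·[-1, 2.5000+2.5981i, -2.5000-4.3301i, -5, -2.5000+4.3301i, 2.5000-2.5981i]

Computing element-wise:
Z[0] = 2·(4) + 5·(-1) = 3
Z[1] = 2·(-5) + 5·(2.5000+2.5981i) = 2.5000+12.9905i
Z[2] = 2·(-2.0000+5.1962i) + 5·(-2.5000-4.3301i) = -16.5000-11.2581i
Z[3] = 2·(-8) + 5·(-5) = -41
Z[4] = 2·(-2.0000-5.1962i) + 5·(-2.5000+4.3301i) = -16.5000+11.2581i
Z[5] = 2·(-5) + 5·(2.5000-2.5981i) = 2.5000-12.9905i

DFT(2x + 5y) = 2·X + 5·Y = [3, 2.5000+12.9905i, -16.5000-11.2581i, -41, -16.5000+11.2581i, 2.5000-12.9905i]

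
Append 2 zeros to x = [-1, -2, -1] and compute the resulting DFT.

Original 3-point DFT: [-4, 0.5000+0.8660i, 0.5000-0.8660i]
Zero-padded 5-point DFT provides frequency interpolation.

DFT_5([x, 0, ...]) = [-4, -0.8090+2.4899i, 0.3090+0.2245i, 0.3090-0.2245i, -0.8090-2.4899i]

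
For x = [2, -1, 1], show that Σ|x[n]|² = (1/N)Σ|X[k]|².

Time domain:
Σ|x[n]|² = |2|² + |-1|² + |1|² = 6.0000

Frequency domain:
(1/3)Σ|X[k]|² = (1/3)(|2|² + |2.0000+1.7321i|² + |2.0000-1.7321i|²) = (1/3)·18.0000 = 6.0000

Both sides agree, confirming Parseval's theorem.

Σ|x[n]|² = (1/N)Σ|X[k]|² = 6.0000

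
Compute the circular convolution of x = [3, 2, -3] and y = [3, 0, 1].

(x ⊛ y)[n] = Σ(m=0 to 2) x[m] · y[(n-m) mod 3]

Computing each output sample:
(x ⊛ y)[0] = 11
(x ⊛ y)[1] = 3
(x ⊛ y)[2] = -6

x ⊛ y = [11, 3, -6]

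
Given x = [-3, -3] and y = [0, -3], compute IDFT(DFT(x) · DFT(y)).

(x ⊛ y)[n] = Σ(m=0 to 1) x[m] · y[(n-m) mod 2]

Computing each output sample:
(x ⊛ y)[0] = 9
(x ⊛ y)[1] = 9

x ⊛ y = [9, 9]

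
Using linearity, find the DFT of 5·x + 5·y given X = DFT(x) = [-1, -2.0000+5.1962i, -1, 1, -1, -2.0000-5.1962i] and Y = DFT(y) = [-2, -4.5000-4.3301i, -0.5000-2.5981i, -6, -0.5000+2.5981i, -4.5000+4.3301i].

By linearity: DFT(5x + 5y) = 5·DFT(x) + 5·DFT(y)
= 5·[-1, -2.0000+5.1962i, -1, 1, -1, -2.0000-5.1962i] + 5·[-2, -4.5000-4.3301i, -0.5000-2.5981i, -6, -0.5000+2.5981i, -4.5000+4.3301i]

Computing element-wise:
Z[0] = 5·(-1) + 5·(-2) = -15
Z[1] = 5·(-2.0000+5.1962i) + 5·(-4.5000-4.3301i) = -32.5000+4.3305i
Z[2] = 5·(-1) + 5·(-0.5000-2.5981i) = -7.5000-12.9905i
Z[3] = 5·(1) + 5·(-6) = -25
Z[4] = 5·(-1) + 5·(-0.5000+2.5981i) = -7.5000+12.9905i
Z[5] = 5·(-2.0000-5.1962i) + 5·(-4.5000+4.3301i) = -32.5000-4.3305i

DFT(5x + 5y) = 5·X + 5·Y = [-15, -32.5000+4.3305i, -7.5000-12.9905i, -25, -7.5000+12.9905i, -32.5000-4.3305i]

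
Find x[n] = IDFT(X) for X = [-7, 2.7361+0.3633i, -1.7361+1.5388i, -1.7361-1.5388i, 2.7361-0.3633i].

x[n] = (1/5) Σ(k=0 to 4) X[k] · e^(2πikn/5)

Computing each x[n]:
x[0] = -1
x[1] = -1
x[2] = -2
x[3] = -3
x[4] = 0

x = [-1, -1, -2, -3, 0]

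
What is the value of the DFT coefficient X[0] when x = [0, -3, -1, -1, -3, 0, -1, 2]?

X[0] = Σ(n=0 to 7) x[n] · ω_8^0 = Σ x[n]
= (0) + (-3) + (-1) + (-1) + (-3) + (0) + (-1) + (2)

X[0] = -7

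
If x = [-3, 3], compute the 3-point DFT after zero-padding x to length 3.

Original 2-point DFT: [0, -6]
Zero-padded 3-point DFT provides frequency interpolation.

DFT_3([x, 0, ...]) = [0, -4.5000-2.5981i, -4.5000+2.5981i]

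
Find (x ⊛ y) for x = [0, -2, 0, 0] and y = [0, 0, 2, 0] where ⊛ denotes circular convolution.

(x ⊛ y)[n] = Σ(m=0 to 3) x[m] · y[(n-m) mod 4]

Computing each output sample:
(x ⊛ y)[0] = 0
(x ⊛ y)[1] = 0
(x ⊛ y)[2] = 0
(x ⊛ y)[3] = -4

x ⊛ y = [0, 0, 0, -4]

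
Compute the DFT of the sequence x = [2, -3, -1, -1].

X[k] = Σ(n=0 to 3) x[n] · ω_4^(nk)
where ω_4 = e^(-2πi/4)

Computing each X[k]:
X[0] = -3
X[1] = 3+2i
X[2] = 5
X[3] = 3-2i

X = [-3, 3+2i, 5, 3-2i]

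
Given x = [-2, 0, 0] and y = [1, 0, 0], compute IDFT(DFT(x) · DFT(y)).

(x ⊛ y)[n] = Σ(m=0 to 2) x[m] · y[(n-m) mod 3]

Computing each output sample:
(x ⊛ y)[0] = -2
(x ⊛ y)[1] = 0
(x ⊛ y)[2] = 0

x ⊛ y = [-2, 0, 0]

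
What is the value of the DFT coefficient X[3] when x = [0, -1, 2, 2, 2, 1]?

X[3] = Σ(n=0 to 5) x[n] · ω_6^(3n) where ω_6 = e^(-2πi/6)
= (0)·ω_6^0 + (-1)·ω_6^3 + (2)·ω_6^6 + (2)·ω_6^9 + (2)·ω_6^12 + (1)·ω_6^15

X[3] = 2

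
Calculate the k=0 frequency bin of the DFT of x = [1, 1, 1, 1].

X[0] = Σ(n=0 to 3) x[n] · ω_4^0 = Σ x[n]
= (1) + (1) + (1) + (1)

X[0] = 4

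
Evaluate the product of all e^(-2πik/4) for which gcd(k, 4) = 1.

The primitive 4th roots of unity are ω_4^k for k coprime to 4: k ∈ {1, 3}
Their product equals the constant term of the cyclotomic polynomial Φ_4(x) up to sign.
For n ≥ 3, the product of all primitive nth roots of unity is 1. (For n=1 it is 1; for n=2 it is -1.)

1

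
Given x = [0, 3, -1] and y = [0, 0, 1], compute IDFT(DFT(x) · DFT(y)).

(x ⊛ y)[n] = Σ(m=0 to 2) x[m] · y[(n-m) mod 3]

Computing each output sample:
(x ⊛ y)[0] = 3
(x ⊛ y)[1] = -1
(x ⊛ y)[2] = 0

x ⊛ y = [3, -1, 0]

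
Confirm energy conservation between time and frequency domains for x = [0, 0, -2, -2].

Time domain:
Σ|x[n]|² = |0|² + |0|² + |-2|² + |-2|² = 8.0000

Frequency domain:
(1/4)Σ|X[k]|² = (1/4)(|-4|² + |2-2i|² + |0|² + |2+2i|²) = (1/4)·32.0000 = 8.0000

Both sides agree, confirming Parseval's theorem.

Σ|x[n]|² = (1/N)Σ|X[k]|² = 8.0000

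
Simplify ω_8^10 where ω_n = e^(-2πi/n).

Since ω_8^8 = 1, powers reduce modulo 8.
10 mod 8 = 2
So ω_8^10 = ω_8^2 = e^(-2πi·2/8)

ω_8^10 = ω_8^2 = -1i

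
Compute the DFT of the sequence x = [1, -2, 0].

X[k] = Σ(n=0 to 2) x[n] · ω_3^(nk)
where ω_3 = e^(-2πi/3)

Computing each X[k]:
X[0] = -1
X[1] = 2.0000+1.7321i
X[2] = 2.0000-1.7321i

X = [-1, 2.0000+1.7321i, 2.0000-1.7321i]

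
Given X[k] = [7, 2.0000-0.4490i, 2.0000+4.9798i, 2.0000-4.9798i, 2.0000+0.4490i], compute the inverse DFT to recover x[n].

x[n] = (1/5) Σ(k=0 to 4) X[k] · e^(2πikn/5)

Computing each x[n]:
x[0] = 3
x[1] = 0
x[2] = 3
x[3] = -1
x[4] = 2

x = [3, 0, 3, -1, 2]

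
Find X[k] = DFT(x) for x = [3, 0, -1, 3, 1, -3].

X[k] = Σ(n=0 to 5) x[n] · ω_6^(nk)
where ω_6 = e^(-2πi/6)

Computing each X[k]:
X[0] = 3
X[1] = -1.5000-0.8660i
X[2] = 7.5000-4.3301i
X[3] = 3
X[4] = 7.5000+4.3301i
X[5] = -1.5000+0.8660i

X = [3, -1.5000-0.8660i, 7.5000-4.3301i, 3, 7.5000+4.3301i, -1.5000+0.8660i]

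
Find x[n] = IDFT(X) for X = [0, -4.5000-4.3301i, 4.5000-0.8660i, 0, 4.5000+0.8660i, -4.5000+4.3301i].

x[n] = (1/6) Σ(k=0 to 5) X[k] · e^(2πikn/6)

Computing each x[n]:
x[0] = 0
x[1] = 0
x[2] = 1
x[3] = 3
x[4] = -1
x[5] = -3

x = [0, 0, 1, 3, -1, -3]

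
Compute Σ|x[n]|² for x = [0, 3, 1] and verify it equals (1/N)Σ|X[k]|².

Time domain:
Σ|x[n]|² = |0|² + |3|² + |1|² = 10.0000

Frequency domain:
(1/3)Σ|X[k]|² = (1/3)(|4|² + |-2.0000-1.7321i|² + |-2.0000+1.7321i|²) = (1/3)·30.0000 = 10.0000

Both sides agree, confirming Parseval's theorem.

Σ|x[n]|² = (1/N)Σ|X[k]|² = 10.0000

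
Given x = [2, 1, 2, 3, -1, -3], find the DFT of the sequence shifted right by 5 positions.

Time shift by 5: X_shifted[k] = ω_6^(5k) · X[k]
Shifted x = [1, 2, 3, -1, -3, 2]

DFT(x[n-5]) = [4, 4.0000-5.1962i, -2.0000+5.1962i, -2, -2.0000-5.1962i, 4.0000+5.1962i]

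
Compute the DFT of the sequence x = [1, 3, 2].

X[k] = Σ(n=0 to 2) x[n] · ω_3^(nk)
where ω_3 = e^(-2πi/3)

Computing each X[k]:
X[0] = 6
X[1] = -1.5000-0.8660i
X[2] = -1.5000+0.8660i

X = [6, -1.5000-0.8660i, -1.5000+0.8660i]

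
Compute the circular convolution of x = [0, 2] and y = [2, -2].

(x ⊛ y)[n] = Σ(m=0 to 1) x[m] · y[(n-m) mod 2]

Computing each output sample:
(x ⊛ y)[0] = -4
(x ⊛ y)[1] = 4

x ⊛ y = [-4, 4]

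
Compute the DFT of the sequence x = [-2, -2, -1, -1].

X[k] = Σ(n=0 to 3) x[n] · ω_4^(nk)
where ω_4 = e^(-2πi/4)

Computing each X[k]:
X[0] = -6
X[1] = -1+1i
X[2] = 0
X[3] = -1-1i

X = [-6, -1+1i, 0, -1-1i]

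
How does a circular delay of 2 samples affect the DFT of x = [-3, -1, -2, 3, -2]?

Time shift by 2: X_shifted[k] = ω_5^(2k) · X[k]
Shifted x = [3, -2, -3, -1, -2]

DFT(x[n-2]) = [-5, 5.0000+1.1756i, 5.0000-1.9021i, 5.0000+1.9021i, 5.0000-1.1756i]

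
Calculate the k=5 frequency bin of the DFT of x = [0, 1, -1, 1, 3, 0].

X[5] = Σ(n=0 to 5) x[n] · ω_6^(5n) where ω_6 = e^(-2πi/6)
= (0)·ω_6^0 + (1)·ω_6^5 + (-1)·ω_6^10 + (1)·ω_6^15 + (3)·ω_6^20 + (0)·ω_6^25

X[5] = -1.5000-2.5981i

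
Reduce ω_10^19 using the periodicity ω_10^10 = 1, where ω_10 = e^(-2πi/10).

Since ω_10^10 = 1, powers reduce modulo 10.
19 mod 10 = 9
So ω_10^19 = ω_10^9 = e^(-2πi·9/10)

ω_10^19 = ω_10^9 = 0.8090+0.5878i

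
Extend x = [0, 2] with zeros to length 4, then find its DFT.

Original 2-point DFT: [2, -2]
Zero-padded 4-point DFT provides frequency interpolation.

DFT_4([x, 0, ...]) = [2, -2i, -2, 2i]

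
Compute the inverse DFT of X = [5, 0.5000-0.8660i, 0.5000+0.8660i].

x[n] = (1/3) Σ(k=0 to 2) X[k] · e^(2πikn/3)

Computing each x[n]:
x[0] = 2
x[1] = 2
x[2] = 1

x = [2, 2, 1]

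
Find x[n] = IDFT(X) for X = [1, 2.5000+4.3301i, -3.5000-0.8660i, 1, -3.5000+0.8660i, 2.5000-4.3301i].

x[n] = (1/6) Σ(k=0 to 5) X[k] · e^(2πikn/6)

Computing each x[n]:
x[0] = 0
x[1] = 0
x[2] = -1
x[3] = -2
x[4] = 2
x[5] = 2

x = [0, 0, -1, -2, 2, 2]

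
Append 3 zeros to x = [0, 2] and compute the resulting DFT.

Original 2-point DFT: [2, -2]
Zero-padded 5-point DFT provides frequency interpolation.

DFT_5([x, 0, ...]) = [2, 0.6180-1.9021i, -1.6180-1.1756i, -1.6180+1.1756i, 0.6180+1.9021i]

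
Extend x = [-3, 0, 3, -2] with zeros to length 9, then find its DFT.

Original 4-point DFT: [-2, -6-2i, 2, -6+2i]
Zero-padded 9-point DFT provides frequency interpolation.

DFT_9([x, 0, ...]) = [-2, -1.4791-1.2224i, -4.8191-2.7581i, -6.5000+2.5981i, 0.2981+3.6604i, 0.2981-3.6604i, -6.5000-2.5981i, -4.8191+2.7581i, -1.4791+1.2224i]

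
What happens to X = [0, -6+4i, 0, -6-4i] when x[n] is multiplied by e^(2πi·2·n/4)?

Modulation property: DFT(ω_4^(-2n)·x[n]) = X[(k-2) mod 4], so circularly shift X by 2 positions.

X[k-2] = [0, -6-4i, 0, -6+4i]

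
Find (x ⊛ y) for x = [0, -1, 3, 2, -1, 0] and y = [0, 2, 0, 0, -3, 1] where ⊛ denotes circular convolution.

(x ⊛ y)[n] = Σ(m=0 to 5) x[m] · y[(n-m) mod 6]

Computing each output sample:
(x ⊛ y)[0] = -10
(x ⊛ y)[1] = -3
(x ⊛ y)[2] = 3
(x ⊛ y)[3] = 5
(x ⊛ y)[4] = 4
(x ⊛ y)[5] = 1

x ⊛ y = [-10, -3, 3, 5, 4, 1]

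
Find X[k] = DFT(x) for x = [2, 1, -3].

X[k] = Σ(n=0 to 2) x[n] · ω_3^(nk)
where ω_3 = e^(-2πi/3)

Computing each X[k]:
X[0] = 0
X[1] = 3.0000-3.4641i
X[2] = 3.0000+3.4641i

X = [0, 3.0000-3.4641i, 3.0000+3.4641i]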